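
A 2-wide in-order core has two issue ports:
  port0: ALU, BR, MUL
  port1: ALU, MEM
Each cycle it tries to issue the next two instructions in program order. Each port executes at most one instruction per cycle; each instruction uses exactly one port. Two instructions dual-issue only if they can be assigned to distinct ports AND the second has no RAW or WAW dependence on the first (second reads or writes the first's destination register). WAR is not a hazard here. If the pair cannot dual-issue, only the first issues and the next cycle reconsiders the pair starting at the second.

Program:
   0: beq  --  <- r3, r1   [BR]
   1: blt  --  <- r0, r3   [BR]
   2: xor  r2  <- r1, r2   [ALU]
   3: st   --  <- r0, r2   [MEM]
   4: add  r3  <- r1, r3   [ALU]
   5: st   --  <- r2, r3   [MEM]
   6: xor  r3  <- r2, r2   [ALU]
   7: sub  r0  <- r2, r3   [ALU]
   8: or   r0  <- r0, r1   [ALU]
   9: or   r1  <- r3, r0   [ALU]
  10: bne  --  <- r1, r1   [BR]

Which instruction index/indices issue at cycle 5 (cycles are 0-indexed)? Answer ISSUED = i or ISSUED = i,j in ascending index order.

0. beq @i0  | no-port BR/BR
1. blt;xor @i1/i2  | dual
2. st;add @i3/i4  | dual
3. st;xor @i5/i6  | dual
4. sub @i7  | RAW+WAW r0
5. or @i8  | RAW r0
6. or @i9  | RAW r1
7. bne @i10  | tail

ISSUED = 8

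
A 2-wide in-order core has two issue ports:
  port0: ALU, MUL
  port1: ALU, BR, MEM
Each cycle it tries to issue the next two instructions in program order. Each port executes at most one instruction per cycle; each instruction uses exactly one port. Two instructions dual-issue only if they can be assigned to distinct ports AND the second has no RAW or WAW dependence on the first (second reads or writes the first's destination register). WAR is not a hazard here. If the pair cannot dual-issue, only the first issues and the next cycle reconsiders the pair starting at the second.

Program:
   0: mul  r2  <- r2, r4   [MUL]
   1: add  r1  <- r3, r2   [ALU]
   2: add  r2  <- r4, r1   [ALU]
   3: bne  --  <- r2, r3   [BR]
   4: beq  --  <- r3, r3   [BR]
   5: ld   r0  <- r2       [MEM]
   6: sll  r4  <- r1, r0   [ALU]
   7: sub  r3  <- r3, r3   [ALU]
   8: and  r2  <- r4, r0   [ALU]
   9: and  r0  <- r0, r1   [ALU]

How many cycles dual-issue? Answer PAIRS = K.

t=0 i0:mul.MUL ; RAW r2
t=1 i1:add.ALU ; RAW r1
t=2 i2:add.ALU ; RAW r2
t=3 i3:bne.BR ; no-port BR/BR
t=4 i4:beq.BR ; no-port BR/MEM
t=5 i5:ld.MEM ; RAW r0
t=6 i6+i7:sll.ALU sub.ALU ; pair
t=7 i8+i9:and.ALU and.ALU ; pair

PAIRS = 2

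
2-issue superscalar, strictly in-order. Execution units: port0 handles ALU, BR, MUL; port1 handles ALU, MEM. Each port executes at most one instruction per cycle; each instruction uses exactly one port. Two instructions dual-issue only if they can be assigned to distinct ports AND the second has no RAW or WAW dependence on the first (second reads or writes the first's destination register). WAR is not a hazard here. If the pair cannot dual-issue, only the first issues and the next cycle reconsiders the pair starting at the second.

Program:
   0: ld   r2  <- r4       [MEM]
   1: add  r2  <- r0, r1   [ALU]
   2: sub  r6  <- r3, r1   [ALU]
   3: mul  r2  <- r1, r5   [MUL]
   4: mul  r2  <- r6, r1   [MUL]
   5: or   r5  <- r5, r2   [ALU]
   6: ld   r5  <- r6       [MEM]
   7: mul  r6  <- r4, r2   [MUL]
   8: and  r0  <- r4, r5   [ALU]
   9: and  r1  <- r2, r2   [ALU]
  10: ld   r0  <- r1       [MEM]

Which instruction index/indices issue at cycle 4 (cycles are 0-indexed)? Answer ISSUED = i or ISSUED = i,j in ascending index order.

[0] i0  ld.MEM  -- WAW r2
[1] i1/i2  add.ALU+sub.ALU  -- pair
[2] i3  mul.MUL  -- no-port MUL/MUL
[3] i4  mul.MUL  -- RAW r2
[4] i5  or.ALU  -- WAW r5
[5] i6/i7  ld.MEM+mul.MUL  -- pair
[6] i8/i9  and.ALU+and.ALU  -- pair
[7] i10  ld.MEM  -- tail

ISSUED = 5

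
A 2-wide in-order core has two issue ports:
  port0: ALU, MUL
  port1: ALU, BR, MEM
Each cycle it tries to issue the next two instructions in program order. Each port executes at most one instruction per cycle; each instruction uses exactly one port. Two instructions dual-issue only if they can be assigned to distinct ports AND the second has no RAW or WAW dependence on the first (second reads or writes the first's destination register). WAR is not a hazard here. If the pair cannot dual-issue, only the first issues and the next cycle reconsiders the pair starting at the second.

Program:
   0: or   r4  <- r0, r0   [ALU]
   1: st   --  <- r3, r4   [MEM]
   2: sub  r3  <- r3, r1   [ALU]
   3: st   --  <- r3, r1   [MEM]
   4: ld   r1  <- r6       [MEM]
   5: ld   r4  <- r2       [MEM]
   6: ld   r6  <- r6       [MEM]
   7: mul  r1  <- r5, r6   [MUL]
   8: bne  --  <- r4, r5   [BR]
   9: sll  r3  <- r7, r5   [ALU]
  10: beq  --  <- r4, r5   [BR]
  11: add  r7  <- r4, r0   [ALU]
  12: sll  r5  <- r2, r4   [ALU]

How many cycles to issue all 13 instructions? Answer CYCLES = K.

CYCLES = 9

c0: i0 or  RAW r4
c1: i1+i2 st+sub  pair
c2: i3 st  no-port MEM/MEM
c3: i4 ld  no-port MEM/MEM
c4: i5 ld  no-port MEM/MEM
c5: i6 ld  RAW r6
c6: i7+i8 mul+bne  pair
c7: i9+i10 sll+beq  pair
c8: i11+i12 add+sll  pair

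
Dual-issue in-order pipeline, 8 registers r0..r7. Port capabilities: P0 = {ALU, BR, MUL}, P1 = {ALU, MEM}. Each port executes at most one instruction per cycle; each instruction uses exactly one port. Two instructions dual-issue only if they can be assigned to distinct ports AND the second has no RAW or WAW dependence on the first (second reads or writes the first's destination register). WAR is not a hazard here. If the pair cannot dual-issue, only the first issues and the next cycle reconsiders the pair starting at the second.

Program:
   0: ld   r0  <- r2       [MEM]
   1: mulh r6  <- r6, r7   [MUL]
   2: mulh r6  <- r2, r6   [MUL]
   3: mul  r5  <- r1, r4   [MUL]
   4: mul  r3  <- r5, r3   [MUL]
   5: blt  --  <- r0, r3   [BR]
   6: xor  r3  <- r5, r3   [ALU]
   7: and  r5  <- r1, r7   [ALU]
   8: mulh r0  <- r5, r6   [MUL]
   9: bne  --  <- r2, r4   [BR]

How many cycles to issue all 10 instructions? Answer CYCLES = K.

#0 head=0: ld/mulh i0,i1 pair
#1 head=2: mulh i2 no-port MUL/MUL
#2 head=3: mul i3 no-port MUL/MUL
#3 head=4: mul i4 no-port MUL/BR
#4 head=5: blt/xor i5,i6 pair
#5 head=7: and i7 RAW r5
#6 head=8: mulh i8 no-port MUL/BR
#7 head=9: bne i9 tail

CYCLES = 8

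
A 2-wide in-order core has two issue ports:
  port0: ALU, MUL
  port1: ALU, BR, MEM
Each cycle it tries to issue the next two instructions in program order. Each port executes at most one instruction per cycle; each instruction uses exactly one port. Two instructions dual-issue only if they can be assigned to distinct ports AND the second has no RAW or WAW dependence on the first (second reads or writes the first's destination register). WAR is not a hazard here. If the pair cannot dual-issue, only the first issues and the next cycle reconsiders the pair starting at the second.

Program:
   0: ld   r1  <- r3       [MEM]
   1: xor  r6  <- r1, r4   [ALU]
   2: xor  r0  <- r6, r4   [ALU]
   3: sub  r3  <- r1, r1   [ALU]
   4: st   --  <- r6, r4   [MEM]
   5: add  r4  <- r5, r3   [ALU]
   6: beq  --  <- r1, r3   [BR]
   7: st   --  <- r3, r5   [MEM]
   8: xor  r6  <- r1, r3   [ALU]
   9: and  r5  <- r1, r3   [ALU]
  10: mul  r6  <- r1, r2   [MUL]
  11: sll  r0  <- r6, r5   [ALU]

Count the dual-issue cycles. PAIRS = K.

PAIRS = 4

0. ld.MEM @i0  | RAW r1
1. xor.ALU @i1  | RAW r6
2. xor.ALU sub.ALU @i2&i3  | pair
3. st.MEM add.ALU @i4&i5  | pair
4. beq.BR @i6  | no-port BR/MEM
5. st.MEM xor.ALU @i7&i8  | pair
6. and.ALU mul.MUL @i9&i10  | pair
7. sll.ALU @i11  | tail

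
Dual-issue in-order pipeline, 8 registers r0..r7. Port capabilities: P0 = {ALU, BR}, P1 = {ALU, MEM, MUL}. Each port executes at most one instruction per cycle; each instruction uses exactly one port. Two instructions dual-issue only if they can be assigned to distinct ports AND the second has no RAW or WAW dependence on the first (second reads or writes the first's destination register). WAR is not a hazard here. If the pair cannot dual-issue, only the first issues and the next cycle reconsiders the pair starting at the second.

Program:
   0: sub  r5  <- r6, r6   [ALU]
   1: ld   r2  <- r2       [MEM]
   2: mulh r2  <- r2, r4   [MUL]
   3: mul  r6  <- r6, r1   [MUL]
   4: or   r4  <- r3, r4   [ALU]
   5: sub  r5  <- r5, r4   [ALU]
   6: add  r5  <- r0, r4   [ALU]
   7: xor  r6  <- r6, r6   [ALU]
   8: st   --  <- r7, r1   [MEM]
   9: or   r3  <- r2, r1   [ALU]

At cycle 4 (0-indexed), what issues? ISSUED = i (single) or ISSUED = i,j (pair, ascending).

0. sub.ALU+ld.MEM @i0/i1  | pair
1. mulh.MUL @i2  | no-port MUL/MUL
2. mul.MUL+or.ALU @i3/i4  | pair
3. sub.ALU @i5  | WAW r5
4. add.ALU+xor.ALU @i6/i7  | pair
5. st.MEM+or.ALU @i8/i9  | pair

ISSUED = 6,7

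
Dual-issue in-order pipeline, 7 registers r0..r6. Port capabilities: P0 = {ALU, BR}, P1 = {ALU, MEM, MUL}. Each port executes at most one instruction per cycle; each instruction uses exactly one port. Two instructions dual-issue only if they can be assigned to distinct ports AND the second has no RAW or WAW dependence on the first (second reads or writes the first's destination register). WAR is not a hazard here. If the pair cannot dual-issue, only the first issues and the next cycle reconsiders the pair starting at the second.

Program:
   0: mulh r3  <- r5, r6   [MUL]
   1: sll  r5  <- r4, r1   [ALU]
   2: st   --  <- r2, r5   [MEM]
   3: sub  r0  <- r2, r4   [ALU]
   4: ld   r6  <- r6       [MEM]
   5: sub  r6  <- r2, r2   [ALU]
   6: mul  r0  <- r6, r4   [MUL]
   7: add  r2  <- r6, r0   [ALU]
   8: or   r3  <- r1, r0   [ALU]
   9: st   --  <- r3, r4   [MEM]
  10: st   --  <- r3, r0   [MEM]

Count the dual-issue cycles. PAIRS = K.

PAIRS = 3

t=0 i0/i1:mulh sll ; 2-wide
t=1 i2/i3:st sub ; 2-wide
t=2 i4:ld ; WAW r6
t=3 i5:sub ; RAW r6
t=4 i6:mul ; RAW r0
t=5 i7/i8:add or ; 2-wide
t=6 i9:st ; no-port MEM/MEM
t=7 i10:st ; tail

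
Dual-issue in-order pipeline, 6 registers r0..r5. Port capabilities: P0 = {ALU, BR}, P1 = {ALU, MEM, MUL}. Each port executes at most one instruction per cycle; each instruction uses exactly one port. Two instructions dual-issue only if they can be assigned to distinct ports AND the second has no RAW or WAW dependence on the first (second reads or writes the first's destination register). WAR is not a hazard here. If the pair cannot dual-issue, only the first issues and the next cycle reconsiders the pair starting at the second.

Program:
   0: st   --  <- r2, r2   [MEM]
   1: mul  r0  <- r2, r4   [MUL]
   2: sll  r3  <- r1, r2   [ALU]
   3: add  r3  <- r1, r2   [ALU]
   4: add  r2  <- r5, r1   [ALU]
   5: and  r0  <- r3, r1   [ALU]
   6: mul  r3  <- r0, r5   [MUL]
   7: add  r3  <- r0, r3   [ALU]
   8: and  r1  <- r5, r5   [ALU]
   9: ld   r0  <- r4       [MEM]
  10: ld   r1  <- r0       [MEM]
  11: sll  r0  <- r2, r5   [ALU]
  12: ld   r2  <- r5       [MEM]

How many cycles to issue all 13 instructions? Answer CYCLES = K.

0. st.MEM @i0  | no-port MEM/MUL
1. mul.MUL sll.ALU @i1+i2  | pair
2. add.ALU add.ALU @i3+i4  | pair
3. and.ALU @i5  | RAW r0
4. mul.MUL @i6  | RAW+WAW r3
5. add.ALU and.ALU @i7+i8  | pair
6. ld.MEM @i9  | no-port MEM/MEM
7. ld.MEM sll.ALU @i10+i11  | pair
8. ld.MEM @i12  | tail

CYCLES = 9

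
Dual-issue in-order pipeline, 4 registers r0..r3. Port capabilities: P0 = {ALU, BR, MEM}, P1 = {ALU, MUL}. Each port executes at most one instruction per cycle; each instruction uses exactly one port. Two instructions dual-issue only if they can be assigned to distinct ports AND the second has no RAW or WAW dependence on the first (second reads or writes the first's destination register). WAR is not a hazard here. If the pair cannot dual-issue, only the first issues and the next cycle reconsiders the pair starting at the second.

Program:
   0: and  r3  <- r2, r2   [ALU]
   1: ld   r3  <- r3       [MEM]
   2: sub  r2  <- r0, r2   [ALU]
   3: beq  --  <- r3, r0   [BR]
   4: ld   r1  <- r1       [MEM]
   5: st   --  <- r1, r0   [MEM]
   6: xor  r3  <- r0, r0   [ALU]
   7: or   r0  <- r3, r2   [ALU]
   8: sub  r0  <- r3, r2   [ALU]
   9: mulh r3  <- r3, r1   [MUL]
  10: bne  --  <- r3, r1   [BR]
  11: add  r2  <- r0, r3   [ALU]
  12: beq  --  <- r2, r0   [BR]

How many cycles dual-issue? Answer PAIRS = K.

PAIRS = 4

c0: i0 and.ALU  RAW+WAW r3
c1: i1/i2 ld.MEM sub.ALU  2-wide
c2: i3 beq.BR  no-port BR/MEM
c3: i4 ld.MEM  no-port MEM/MEM
c4: i5/i6 st.MEM xor.ALU  2-wide
c5: i7 or.ALU  WAW r0
c6: i8/i9 sub.ALU mulh.MUL  2-wide
c7: i10/i11 bne.BR add.ALU  2-wide
c8: i12 beq.BR  tail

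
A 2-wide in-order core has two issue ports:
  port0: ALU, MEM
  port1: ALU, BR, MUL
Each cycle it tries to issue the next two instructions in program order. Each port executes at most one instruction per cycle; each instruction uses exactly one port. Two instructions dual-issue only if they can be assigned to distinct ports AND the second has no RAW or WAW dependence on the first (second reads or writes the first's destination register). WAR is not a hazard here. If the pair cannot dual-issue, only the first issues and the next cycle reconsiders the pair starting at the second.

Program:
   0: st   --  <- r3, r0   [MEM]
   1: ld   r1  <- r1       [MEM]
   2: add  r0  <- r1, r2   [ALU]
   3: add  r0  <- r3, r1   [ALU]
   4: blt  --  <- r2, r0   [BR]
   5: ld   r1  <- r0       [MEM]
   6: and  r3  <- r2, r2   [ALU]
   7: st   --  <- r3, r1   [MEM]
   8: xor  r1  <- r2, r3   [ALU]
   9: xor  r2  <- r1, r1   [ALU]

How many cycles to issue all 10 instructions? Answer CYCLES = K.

0. st.MEM @i0  | no-port MEM/MEM
1. ld.MEM @i1  | RAW r1
2. add.ALU @i2  | WAW r0
3. add.ALU @i3  | RAW r0
4. blt.BR/ld.MEM @i4&i5  | pair
5. and.ALU @i6  | RAW r3
6. st.MEM/xor.ALU @i7&i8  | pair
7. xor.ALU @i9  | tail

CYCLES = 8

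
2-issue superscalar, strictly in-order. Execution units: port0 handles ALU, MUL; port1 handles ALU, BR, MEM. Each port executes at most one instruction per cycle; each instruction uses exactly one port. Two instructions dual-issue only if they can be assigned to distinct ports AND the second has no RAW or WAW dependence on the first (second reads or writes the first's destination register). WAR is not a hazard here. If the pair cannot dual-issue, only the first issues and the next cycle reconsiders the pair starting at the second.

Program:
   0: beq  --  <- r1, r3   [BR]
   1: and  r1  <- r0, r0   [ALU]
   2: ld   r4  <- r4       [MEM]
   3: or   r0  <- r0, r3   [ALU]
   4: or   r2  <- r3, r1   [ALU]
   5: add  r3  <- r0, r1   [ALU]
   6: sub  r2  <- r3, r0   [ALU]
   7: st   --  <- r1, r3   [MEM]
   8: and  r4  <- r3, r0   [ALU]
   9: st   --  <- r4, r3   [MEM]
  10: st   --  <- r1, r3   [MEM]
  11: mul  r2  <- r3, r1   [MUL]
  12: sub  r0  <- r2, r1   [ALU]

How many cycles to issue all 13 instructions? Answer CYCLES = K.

0. beq.BR;and.ALU @i0+i1  | pair
1. ld.MEM;or.ALU @i2+i3  | pair
2. or.ALU;add.ALU @i4+i5  | pair
3. sub.ALU;st.MEM @i6+i7  | pair
4. and.ALU @i8  | RAW r4
5. st.MEM @i9  | no-port MEM/MEM
6. st.MEM;mul.MUL @i10+i11  | pair
7. sub.ALU @i12  | tail

CYCLES = 8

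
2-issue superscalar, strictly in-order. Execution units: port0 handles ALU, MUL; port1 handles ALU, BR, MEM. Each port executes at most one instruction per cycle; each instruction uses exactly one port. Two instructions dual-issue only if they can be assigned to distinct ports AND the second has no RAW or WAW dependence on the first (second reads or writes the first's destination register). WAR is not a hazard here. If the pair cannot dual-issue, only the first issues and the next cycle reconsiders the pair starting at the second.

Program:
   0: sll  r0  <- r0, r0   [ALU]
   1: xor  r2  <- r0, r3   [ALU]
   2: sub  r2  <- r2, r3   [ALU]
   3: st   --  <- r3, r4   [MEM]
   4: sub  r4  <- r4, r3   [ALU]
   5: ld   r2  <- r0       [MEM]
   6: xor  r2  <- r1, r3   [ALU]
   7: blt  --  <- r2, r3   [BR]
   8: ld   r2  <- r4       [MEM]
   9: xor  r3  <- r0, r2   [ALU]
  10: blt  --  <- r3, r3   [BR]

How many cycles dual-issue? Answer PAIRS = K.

  cy0 -> i0 (sll) RAW r0
  cy1 -> i1 (xor) RAW+WAW r2
  cy2 -> i2+i3 (sub/st) pair
  cy3 -> i4+i5 (sub/ld) pair
  cy4 -> i6 (xor) RAW r2
  cy5 -> i7 (blt) no-port BR/MEM
  cy6 -> i8 (ld) RAW r2
  cy7 -> i9 (xor) RAW r3
  cy8 -> i10 (blt) tail

PAIRS = 2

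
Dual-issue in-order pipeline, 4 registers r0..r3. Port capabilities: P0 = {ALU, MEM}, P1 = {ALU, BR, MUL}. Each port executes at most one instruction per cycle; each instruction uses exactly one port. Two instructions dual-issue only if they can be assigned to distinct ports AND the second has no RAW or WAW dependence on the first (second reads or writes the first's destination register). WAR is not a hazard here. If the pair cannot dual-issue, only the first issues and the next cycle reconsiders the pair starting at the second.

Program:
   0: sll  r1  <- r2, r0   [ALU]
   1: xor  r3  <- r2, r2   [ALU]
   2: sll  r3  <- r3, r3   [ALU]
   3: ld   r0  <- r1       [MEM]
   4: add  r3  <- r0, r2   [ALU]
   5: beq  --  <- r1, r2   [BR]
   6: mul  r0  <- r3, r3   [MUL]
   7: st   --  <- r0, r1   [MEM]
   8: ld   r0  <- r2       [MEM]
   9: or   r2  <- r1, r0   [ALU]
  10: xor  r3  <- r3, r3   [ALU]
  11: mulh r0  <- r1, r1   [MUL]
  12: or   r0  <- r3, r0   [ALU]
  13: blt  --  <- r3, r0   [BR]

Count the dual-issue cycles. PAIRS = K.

c0: i0/i1 sll/xor  2-wide
c1: i2/i3 sll/ld  2-wide
c2: i4/i5 add/beq  2-wide
c3: i6 mul  RAW r0
c4: i7 st  no-port MEM/MEM
c5: i8 ld  RAW r0
c6: i9/i10 or/xor  2-wide
c7: i11 mulh  RAW+WAW r0
c8: i12 or  RAW r0
c9: i13 blt  tail

PAIRS = 4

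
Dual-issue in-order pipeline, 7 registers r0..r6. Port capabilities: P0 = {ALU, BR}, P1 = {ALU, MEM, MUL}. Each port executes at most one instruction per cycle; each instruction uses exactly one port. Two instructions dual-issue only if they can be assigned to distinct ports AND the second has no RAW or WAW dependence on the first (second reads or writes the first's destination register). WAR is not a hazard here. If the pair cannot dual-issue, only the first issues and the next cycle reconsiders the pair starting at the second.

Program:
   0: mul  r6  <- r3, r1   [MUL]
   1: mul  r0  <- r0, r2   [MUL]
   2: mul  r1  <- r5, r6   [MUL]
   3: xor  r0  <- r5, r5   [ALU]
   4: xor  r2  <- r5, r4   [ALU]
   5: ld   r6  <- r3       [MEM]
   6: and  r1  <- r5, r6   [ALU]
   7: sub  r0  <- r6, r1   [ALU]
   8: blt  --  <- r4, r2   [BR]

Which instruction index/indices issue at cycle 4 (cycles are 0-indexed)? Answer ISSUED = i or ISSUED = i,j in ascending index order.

0. mul @i0  | no-port MUL/MUL
1. mul @i1  | no-port MUL/MUL
2. mul/xor @i2,i3  | pair
3. xor/ld @i4,i5  | pair
4. and @i6  | RAW r1
5. sub/blt @i7,i8  | pair

ISSUED = 6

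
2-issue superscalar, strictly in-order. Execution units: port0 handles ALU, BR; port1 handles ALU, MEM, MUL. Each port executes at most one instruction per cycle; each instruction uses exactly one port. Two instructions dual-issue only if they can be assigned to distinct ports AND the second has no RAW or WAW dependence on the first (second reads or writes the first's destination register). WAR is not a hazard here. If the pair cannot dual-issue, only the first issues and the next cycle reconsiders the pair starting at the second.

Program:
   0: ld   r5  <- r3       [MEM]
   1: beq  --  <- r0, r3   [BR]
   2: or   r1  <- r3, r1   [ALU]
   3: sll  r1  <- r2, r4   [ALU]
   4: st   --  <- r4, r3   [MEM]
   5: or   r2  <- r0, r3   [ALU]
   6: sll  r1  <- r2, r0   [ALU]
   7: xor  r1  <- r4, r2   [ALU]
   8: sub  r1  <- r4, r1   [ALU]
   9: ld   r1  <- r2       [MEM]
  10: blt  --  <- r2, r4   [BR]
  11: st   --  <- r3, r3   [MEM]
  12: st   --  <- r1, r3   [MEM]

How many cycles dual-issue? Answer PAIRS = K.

[0] i0&i1  ld.MEM beq.BR  -- dual
[1] i2  or.ALU  -- WAW r1
[2] i3&i4  sll.ALU st.MEM  -- dual
[3] i5  or.ALU  -- RAW r2
[4] i6  sll.ALU  -- WAW r1
[5] i7  xor.ALU  -- RAW+WAW r1
[6] i8  sub.ALU  -- WAW r1
[7] i9&i10  ld.MEM blt.BR  -- dual
[8] i11  st.MEM  -- no-port MEM/MEM
[9] i12  st.MEM  -- tail

PAIRS = 3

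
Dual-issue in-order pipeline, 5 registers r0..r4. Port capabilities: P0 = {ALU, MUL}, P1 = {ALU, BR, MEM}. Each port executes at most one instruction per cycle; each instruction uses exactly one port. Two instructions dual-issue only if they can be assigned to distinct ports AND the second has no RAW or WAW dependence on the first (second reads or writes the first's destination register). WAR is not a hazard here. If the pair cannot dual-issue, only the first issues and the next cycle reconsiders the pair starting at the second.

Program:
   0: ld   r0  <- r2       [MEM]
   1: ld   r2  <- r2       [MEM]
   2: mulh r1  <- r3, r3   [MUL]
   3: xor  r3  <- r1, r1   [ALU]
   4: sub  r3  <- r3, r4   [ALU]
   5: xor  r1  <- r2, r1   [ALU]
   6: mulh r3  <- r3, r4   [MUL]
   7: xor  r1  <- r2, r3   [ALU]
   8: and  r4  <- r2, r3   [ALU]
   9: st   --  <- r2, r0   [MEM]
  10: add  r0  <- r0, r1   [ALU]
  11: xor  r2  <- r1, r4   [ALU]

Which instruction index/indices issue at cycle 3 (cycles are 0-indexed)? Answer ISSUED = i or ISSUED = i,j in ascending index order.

#0 head=0: ld.MEM i0 no-port MEM/MEM
#1 head=1: ld.MEM;mulh.MUL i1&i2 pair
#2 head=3: xor.ALU i3 RAW+WAW r3
#3 head=4: sub.ALU;xor.ALU i4&i5 pair
#4 head=6: mulh.MUL i6 RAW r3
#5 head=7: xor.ALU;and.ALU i7&i8 pair
#6 head=9: st.MEM;add.ALU i9&i10 pair
#7 head=11: xor.ALU i11 tail

ISSUED = 4,5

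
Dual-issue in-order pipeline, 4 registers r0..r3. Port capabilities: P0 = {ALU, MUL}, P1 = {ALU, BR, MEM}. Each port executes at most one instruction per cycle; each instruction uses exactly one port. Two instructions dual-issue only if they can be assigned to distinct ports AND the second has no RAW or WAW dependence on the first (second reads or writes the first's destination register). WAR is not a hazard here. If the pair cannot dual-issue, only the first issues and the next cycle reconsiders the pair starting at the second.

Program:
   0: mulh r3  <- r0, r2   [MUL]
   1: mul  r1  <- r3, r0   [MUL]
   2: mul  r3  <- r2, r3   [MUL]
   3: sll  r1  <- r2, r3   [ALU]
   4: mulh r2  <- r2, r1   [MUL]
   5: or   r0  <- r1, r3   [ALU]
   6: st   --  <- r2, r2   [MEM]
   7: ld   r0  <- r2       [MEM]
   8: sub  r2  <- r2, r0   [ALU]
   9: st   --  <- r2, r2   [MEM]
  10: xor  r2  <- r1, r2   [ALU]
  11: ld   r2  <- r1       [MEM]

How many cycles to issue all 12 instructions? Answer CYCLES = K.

c0: i0 mulh.MUL  no-port MUL/MUL
c1: i1 mul.MUL  no-port MUL/MUL
c2: i2 mul.MUL  RAW r3
c3: i3 sll.ALU  RAW r1
c4: i4+i5 mulh.MUL;or.ALU  dual
c5: i6 st.MEM  no-port MEM/MEM
c6: i7 ld.MEM  RAW r0
c7: i8 sub.ALU  RAW r2
c8: i9+i10 st.MEM;xor.ALU  dual
c9: i11 ld.MEM  tail

CYCLES = 10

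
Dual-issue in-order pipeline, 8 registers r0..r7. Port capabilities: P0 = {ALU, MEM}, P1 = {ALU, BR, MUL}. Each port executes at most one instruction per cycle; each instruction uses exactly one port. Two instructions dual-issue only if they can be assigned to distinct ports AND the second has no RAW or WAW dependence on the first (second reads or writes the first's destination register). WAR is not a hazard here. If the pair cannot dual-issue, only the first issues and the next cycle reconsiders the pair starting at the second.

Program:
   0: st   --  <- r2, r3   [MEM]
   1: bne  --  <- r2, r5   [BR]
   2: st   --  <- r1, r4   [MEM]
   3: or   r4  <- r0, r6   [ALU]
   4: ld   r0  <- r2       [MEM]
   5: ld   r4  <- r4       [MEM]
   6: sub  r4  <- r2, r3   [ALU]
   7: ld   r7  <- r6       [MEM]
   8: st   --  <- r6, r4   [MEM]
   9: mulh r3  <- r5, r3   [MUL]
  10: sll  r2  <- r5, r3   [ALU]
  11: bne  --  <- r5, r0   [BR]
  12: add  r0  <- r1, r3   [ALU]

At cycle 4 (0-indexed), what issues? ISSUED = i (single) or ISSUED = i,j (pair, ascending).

t=0 i0+i1:st.MEM+bne.BR ; 2-wide
t=1 i2+i3:st.MEM+or.ALU ; 2-wide
t=2 i4:ld.MEM ; no-port MEM/MEM
t=3 i5:ld.MEM ; WAW r4
t=4 i6+i7:sub.ALU+ld.MEM ; 2-wide
t=5 i8+i9:st.MEM+mulh.MUL ; 2-wide
t=6 i10+i11:sll.ALU+bne.BR ; 2-wide
t=7 i12:add.ALU ; tail

ISSUED = 6,7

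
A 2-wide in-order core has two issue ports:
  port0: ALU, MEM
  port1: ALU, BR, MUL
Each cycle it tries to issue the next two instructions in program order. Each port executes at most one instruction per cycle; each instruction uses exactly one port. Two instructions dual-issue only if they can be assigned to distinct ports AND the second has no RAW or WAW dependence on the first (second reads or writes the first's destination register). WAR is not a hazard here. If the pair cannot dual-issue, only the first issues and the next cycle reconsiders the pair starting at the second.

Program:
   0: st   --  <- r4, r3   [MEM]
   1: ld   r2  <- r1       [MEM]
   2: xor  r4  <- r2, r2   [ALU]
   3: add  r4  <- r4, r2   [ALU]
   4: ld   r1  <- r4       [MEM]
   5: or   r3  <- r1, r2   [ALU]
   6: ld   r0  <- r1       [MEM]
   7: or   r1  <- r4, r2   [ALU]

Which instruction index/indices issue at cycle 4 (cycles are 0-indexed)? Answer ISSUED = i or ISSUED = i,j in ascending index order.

ISSUED = 4

c0: i0 st.MEM  no-port MEM/MEM
c1: i1 ld.MEM  RAW r2
c2: i2 xor.ALU  RAW+WAW r4
c3: i3 add.ALU  RAW r4
c4: i4 ld.MEM  RAW r1
c5: i5/i6 or.ALU/ld.MEM  2-wide
c6: i7 or.ALU  tail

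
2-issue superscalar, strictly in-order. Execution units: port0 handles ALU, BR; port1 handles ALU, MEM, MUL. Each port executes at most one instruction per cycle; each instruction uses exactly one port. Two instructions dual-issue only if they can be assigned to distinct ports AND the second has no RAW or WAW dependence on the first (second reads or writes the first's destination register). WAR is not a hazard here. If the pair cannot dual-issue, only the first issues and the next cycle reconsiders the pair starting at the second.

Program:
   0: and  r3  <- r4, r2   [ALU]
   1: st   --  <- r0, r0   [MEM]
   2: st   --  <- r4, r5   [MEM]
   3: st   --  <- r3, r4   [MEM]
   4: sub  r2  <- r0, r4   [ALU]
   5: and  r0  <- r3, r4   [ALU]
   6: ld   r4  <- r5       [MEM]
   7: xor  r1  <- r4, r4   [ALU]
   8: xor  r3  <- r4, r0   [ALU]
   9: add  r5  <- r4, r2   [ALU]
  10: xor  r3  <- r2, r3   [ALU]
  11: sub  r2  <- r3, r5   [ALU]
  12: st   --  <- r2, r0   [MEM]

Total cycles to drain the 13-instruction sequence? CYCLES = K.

CYCLES = 8

c0: i0,i1 and.ALU st.MEM  pair
c1: i2 st.MEM  no-port MEM/MEM
c2: i3,i4 st.MEM sub.ALU  pair
c3: i5,i6 and.ALU ld.MEM  pair
c4: i7,i8 xor.ALU xor.ALU  pair
c5: i9,i10 add.ALU xor.ALU  pair
c6: i11 sub.ALU  RAW r2
c7: i12 st.MEM  tail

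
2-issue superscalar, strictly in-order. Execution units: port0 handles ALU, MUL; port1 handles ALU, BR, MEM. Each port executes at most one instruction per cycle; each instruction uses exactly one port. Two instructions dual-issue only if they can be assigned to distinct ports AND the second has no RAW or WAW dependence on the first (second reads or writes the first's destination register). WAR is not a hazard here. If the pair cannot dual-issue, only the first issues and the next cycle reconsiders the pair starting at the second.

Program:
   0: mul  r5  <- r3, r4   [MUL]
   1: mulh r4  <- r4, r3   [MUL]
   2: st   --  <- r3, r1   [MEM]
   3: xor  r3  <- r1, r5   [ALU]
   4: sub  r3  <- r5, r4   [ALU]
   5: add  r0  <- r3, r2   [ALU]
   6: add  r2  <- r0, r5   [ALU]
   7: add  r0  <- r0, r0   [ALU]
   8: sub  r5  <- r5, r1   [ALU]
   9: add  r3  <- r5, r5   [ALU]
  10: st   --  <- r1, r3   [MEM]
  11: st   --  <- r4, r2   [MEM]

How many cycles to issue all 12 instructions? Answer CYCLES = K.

CYCLES = 10

0. mul @i0  | no-port MUL/MUL
1. mulh+st @i1+i2  | dual
2. xor @i3  | WAW r3
3. sub @i4  | RAW r3
4. add @i5  | RAW r0
5. add+add @i6+i7  | dual
6. sub @i8  | RAW r5
7. add @i9  | RAW r3
8. st @i10  | no-port MEM/MEM
9. st @i11  | tail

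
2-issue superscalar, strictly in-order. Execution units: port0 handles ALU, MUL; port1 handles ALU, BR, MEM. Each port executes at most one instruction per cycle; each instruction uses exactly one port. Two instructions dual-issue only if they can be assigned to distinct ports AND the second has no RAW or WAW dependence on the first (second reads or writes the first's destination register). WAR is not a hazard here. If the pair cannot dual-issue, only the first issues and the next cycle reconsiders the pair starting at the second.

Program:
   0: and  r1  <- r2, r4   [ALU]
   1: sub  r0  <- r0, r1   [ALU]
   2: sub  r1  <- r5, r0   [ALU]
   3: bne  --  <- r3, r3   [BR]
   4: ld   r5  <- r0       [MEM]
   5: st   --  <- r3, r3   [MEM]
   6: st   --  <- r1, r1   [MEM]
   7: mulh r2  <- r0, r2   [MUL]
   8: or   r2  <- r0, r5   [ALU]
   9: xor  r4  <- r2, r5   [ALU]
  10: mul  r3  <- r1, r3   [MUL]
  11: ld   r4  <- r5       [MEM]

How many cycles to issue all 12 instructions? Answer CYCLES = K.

CYCLES = 9

c0: i0 and  RAW r1
c1: i1 sub  RAW r0
c2: i2&i3 sub/bne  pair
c3: i4 ld  no-port MEM/MEM
c4: i5 st  no-port MEM/MEM
c5: i6&i7 st/mulh  pair
c6: i8 or  RAW r2
c7: i9&i10 xor/mul  pair
c8: i11 ld  tail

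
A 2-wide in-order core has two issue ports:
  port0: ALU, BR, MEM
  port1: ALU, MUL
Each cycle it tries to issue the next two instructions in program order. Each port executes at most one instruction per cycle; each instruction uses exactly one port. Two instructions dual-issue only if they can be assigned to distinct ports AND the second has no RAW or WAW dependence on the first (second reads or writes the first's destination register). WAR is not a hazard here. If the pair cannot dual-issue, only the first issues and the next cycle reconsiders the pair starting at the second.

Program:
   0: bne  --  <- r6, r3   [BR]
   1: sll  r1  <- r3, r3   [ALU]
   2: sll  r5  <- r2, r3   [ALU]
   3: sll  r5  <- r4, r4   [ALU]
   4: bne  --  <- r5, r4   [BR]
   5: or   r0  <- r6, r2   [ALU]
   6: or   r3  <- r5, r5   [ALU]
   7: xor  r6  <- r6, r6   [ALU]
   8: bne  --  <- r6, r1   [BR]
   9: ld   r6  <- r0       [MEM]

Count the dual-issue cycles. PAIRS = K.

[0] i0&i1  bne+sll  -- 2-wide
[1] i2  sll  -- WAW r5
[2] i3  sll  -- RAW r5
[3] i4&i5  bne+or  -- 2-wide
[4] i6&i7  or+xor  -- 2-wide
[5] i8  bne  -- no-port BR/MEM
[6] i9  ld  -- tail

PAIRS = 3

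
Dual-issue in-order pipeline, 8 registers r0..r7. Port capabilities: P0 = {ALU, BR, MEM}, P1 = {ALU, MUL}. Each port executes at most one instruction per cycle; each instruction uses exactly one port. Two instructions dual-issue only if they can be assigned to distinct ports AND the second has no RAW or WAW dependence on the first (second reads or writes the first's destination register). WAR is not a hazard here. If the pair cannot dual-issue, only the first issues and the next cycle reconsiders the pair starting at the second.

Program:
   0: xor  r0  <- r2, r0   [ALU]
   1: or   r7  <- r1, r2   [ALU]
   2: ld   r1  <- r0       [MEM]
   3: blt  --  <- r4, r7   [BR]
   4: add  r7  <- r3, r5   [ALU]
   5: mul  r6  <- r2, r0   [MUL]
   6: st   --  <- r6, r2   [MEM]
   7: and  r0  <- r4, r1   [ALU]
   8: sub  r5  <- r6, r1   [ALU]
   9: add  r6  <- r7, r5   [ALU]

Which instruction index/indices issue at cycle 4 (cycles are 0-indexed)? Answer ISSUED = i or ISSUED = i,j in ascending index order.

[0] i0,i1  xor.ALU or.ALU  -- pair
[1] i2  ld.MEM  -- no-port MEM/BR
[2] i3,i4  blt.BR add.ALU  -- pair
[3] i5  mul.MUL  -- RAW r6
[4] i6,i7  st.MEM and.ALU  -- pair
[5] i8  sub.ALU  -- RAW r5
[6] i9  add.ALU  -- tail

ISSUED = 6,7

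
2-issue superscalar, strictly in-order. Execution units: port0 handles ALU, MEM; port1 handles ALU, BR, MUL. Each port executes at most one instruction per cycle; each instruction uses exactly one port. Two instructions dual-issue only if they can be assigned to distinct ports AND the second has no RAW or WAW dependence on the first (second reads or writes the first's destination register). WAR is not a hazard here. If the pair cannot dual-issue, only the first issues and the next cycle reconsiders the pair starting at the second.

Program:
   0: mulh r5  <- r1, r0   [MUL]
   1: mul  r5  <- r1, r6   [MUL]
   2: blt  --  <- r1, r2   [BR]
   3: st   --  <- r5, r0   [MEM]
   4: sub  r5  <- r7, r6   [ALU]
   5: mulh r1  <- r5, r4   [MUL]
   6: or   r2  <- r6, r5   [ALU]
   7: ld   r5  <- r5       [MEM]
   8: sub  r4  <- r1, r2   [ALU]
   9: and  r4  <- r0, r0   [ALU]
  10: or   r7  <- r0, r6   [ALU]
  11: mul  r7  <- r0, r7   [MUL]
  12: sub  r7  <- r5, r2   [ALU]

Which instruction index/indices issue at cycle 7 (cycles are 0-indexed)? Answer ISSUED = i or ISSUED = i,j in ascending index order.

c0: i0 mulh.MUL  no-port MUL/MUL
c1: i1 mul.MUL  no-port MUL/BR
c2: i2&i3 blt.BR+st.MEM  2-wide
c3: i4 sub.ALU  RAW r5
c4: i5&i6 mulh.MUL+or.ALU  2-wide
c5: i7&i8 ld.MEM+sub.ALU  2-wide
c6: i9&i10 and.ALU+or.ALU  2-wide
c7: i11 mul.MUL  WAW r7
c8: i12 sub.ALU  tail

ISSUED = 11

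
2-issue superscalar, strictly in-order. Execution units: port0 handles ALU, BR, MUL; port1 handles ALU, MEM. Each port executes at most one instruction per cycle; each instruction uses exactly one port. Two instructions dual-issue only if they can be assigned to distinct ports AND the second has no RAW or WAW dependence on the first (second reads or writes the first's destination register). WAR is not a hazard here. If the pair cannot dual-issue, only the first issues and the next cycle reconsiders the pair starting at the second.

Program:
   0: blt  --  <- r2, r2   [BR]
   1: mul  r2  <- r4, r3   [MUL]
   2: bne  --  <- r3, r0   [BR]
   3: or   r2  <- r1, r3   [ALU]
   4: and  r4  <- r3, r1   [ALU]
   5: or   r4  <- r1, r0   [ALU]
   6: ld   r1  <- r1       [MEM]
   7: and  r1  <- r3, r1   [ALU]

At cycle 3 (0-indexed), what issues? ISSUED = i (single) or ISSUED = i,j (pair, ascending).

ISSUED = 4

  cy0 -> i0 (blt) no-port BR/MUL
  cy1 -> i1 (mul) no-port MUL/BR
  cy2 -> i2+i3 (bne or) pair
  cy3 -> i4 (and) WAW r4
  cy4 -> i5+i6 (or ld) pair
  cy5 -> i7 (and) tail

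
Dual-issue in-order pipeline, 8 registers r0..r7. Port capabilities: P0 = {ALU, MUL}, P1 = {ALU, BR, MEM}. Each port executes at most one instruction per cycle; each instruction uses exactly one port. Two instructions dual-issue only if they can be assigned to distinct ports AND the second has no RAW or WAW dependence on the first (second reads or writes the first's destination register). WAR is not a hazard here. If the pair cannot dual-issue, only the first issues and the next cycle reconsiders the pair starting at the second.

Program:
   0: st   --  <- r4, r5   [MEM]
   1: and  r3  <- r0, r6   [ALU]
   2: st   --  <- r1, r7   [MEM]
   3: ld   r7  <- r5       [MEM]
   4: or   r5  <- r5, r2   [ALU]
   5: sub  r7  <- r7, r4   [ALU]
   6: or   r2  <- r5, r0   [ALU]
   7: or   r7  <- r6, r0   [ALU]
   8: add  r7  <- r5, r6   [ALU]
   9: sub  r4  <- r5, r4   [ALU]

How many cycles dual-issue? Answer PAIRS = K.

PAIRS = 4

0. st and @i0+i1  | dual
1. st @i2  | no-port MEM/MEM
2. ld or @i3+i4  | dual
3. sub or @i5+i6  | dual
4. or @i7  | WAW r7
5. add sub @i8+i9  | dual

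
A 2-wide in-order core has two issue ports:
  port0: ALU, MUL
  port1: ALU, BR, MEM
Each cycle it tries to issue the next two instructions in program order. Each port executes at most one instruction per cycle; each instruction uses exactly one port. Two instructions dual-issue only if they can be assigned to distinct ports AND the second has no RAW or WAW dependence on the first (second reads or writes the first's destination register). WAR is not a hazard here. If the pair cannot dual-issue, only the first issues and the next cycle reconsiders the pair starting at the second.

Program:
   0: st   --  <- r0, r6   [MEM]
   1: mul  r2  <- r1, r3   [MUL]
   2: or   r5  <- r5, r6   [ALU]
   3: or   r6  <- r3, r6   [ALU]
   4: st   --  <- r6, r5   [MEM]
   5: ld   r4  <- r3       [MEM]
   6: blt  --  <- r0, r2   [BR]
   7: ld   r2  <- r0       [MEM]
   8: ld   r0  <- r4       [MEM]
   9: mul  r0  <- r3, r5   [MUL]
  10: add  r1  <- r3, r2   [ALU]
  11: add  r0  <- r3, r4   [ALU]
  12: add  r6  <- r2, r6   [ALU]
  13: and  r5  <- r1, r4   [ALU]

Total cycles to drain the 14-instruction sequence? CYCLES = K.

CYCLES = 10

  cy0 -> i0/i1 (st.MEM mul.MUL) dual
  cy1 -> i2/i3 (or.ALU or.ALU) dual
  cy2 -> i4 (st.MEM) no-port MEM/MEM
  cy3 -> i5 (ld.MEM) no-port MEM/BR
  cy4 -> i6 (blt.BR) no-port BR/MEM
  cy5 -> i7 (ld.MEM) no-port MEM/MEM
  cy6 -> i8 (ld.MEM) WAW r0
  cy7 -> i9/i10 (mul.MUL add.ALU) dual
  cy8 -> i11/i12 (add.ALU add.ALU) dual
  cy9 -> i13 (and.ALU) tail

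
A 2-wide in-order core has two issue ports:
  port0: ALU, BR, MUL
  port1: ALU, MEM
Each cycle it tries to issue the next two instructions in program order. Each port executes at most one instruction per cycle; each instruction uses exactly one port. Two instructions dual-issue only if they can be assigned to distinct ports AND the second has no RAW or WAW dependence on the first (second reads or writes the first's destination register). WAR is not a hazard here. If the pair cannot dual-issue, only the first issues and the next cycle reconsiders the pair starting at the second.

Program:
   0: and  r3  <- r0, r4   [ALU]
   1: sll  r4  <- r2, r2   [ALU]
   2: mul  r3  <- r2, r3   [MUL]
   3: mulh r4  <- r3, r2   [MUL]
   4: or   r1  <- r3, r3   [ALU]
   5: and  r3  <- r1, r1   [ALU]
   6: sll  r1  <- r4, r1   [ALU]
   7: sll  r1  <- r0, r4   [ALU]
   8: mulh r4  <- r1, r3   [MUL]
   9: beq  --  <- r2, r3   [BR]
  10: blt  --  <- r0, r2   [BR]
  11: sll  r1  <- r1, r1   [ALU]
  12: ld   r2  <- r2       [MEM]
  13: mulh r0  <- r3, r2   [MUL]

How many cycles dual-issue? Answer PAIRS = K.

c0: i0,i1 and.ALU+sll.ALU  2-wide
c1: i2 mul.MUL  no-port MUL/MUL
c2: i3,i4 mulh.MUL+or.ALU  2-wide
c3: i5,i6 and.ALU+sll.ALU  2-wide
c4: i7 sll.ALU  RAW r1
c5: i8 mulh.MUL  no-port MUL/BR
c6: i9 beq.BR  no-port BR/BR
c7: i10,i11 blt.BR+sll.ALU  2-wide
c8: i12 ld.MEM  RAW r2
c9: i13 mulh.MUL  tail

PAIRS = 4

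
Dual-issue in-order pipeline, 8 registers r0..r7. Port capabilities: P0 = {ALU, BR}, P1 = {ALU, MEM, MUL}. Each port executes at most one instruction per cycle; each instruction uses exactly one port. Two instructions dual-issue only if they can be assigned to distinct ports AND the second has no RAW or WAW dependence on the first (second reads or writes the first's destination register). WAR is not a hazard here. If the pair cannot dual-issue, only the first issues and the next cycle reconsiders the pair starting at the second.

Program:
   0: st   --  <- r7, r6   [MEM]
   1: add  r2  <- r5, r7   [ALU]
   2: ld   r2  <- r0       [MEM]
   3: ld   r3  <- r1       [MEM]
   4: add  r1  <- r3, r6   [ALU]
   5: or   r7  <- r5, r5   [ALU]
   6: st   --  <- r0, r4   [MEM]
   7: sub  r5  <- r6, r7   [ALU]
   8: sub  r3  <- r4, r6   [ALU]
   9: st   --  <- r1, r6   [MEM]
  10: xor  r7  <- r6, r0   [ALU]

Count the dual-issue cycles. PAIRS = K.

c0: i0&i1 st.MEM;add.ALU  2-wide
c1: i2 ld.MEM  no-port MEM/MEM
c2: i3 ld.MEM  RAW r3
c3: i4&i5 add.ALU;or.ALU  2-wide
c4: i6&i7 st.MEM;sub.ALU  2-wide
c5: i8&i9 sub.ALU;st.MEM  2-wide
c6: i10 xor.ALU  tail

PAIRS = 4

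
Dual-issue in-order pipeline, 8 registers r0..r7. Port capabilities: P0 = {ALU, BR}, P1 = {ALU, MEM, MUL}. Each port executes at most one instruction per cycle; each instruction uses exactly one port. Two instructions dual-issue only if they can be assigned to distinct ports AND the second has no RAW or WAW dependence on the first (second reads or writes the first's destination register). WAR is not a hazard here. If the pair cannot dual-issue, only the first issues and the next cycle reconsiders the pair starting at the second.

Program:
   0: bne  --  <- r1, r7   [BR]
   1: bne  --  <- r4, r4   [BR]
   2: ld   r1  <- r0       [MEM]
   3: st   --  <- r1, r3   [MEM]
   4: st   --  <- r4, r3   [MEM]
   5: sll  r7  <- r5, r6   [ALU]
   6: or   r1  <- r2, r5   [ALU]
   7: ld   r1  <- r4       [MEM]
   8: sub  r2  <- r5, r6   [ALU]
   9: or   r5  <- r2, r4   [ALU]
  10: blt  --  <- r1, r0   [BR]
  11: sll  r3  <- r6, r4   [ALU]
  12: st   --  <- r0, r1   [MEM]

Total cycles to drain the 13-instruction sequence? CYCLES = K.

  cy0 -> i0 (bne) no-port BR/BR
  cy1 -> i1&i2 (bne ld) pair
  cy2 -> i3 (st) no-port MEM/MEM
  cy3 -> i4&i5 (st sll) pair
  cy4 -> i6 (or) WAW r1
  cy5 -> i7&i8 (ld sub) pair
  cy6 -> i9&i10 (or blt) pair
  cy7 -> i11&i12 (sll st) pair

CYCLES = 8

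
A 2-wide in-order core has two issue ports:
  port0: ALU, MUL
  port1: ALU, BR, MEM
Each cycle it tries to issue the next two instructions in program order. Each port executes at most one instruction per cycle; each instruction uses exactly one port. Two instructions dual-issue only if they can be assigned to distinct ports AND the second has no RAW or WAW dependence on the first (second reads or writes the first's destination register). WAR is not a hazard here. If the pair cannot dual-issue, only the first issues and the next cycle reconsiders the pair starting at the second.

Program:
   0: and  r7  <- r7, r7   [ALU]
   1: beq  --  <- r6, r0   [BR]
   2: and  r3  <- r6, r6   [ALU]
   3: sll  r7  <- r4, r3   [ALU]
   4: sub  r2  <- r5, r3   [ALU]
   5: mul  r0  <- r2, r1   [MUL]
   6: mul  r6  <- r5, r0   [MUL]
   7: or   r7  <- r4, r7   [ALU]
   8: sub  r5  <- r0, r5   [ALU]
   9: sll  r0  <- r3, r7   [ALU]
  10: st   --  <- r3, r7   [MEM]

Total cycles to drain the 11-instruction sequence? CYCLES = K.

t=0 i0,i1:and.ALU;beq.BR ; 2-wide
t=1 i2:and.ALU ; RAW r3
t=2 i3,i4:sll.ALU;sub.ALU ; 2-wide
t=3 i5:mul.MUL ; no-port MUL/MUL
t=4 i6,i7:mul.MUL;or.ALU ; 2-wide
t=5 i8,i9:sub.ALU;sll.ALU ; 2-wide
t=6 i10:st.MEM ; tail

CYCLES = 7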